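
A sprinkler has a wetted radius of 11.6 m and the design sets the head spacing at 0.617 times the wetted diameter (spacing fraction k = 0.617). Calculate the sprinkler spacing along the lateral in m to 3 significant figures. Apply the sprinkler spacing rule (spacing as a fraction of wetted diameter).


Approach: apply the sprinkler spacing rule (spacing as a fraction of wetted diameter), S = k*(2*R).
S = 0.617 * (2 * 11.6) = 14.3 m
Therefore the sprinkler spacing along the lateral = 14.3 m.


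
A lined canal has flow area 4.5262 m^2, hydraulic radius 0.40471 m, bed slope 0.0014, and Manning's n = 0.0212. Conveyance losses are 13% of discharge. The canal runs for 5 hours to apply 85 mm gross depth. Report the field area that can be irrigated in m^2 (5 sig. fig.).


Approach: apply Manning's equation with a conveyance and depth budget, Q = (1/n)*A*R^(2/3)*S^(1/2); Q_field = Q*(1-loss); Area = Q_field*t/(d/1000).
Step 1 — canal discharge (Manning's equation):
  Q = (1/0.0212) * 4.5262 * 0.40471^(2/3) * 0.0014^(1/2) = 4.370769 m^3/s
Step 2 — delivered flow: Q_field = 4.370769*(1 - 13/100) = 3.802569 m^3/s
Step 3 — volume delivered: V = 3.802569 * 5*3600 = 68446.24 m^3
Step 4 — area served: A = V / (depth/1000) = 68446.24 / 0.085 = 805250 m^2
Therefore the field area that can be irrigated = 805250 m^2.


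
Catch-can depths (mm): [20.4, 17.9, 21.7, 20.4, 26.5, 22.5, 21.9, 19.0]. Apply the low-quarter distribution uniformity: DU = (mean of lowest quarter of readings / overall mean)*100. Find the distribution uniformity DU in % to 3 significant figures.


sorted lowest 2 of 8: [17.9, 19.0] -> mean = 18.450 mm
overall mean = 21.287 mm
DU = (18.450/21.287)*100 = 86.7 %
Therefore the distribution uniformity DU = 86.7 %.


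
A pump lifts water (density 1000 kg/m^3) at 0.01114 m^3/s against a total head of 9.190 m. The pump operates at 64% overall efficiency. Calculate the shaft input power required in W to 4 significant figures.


Approach: apply hydraulic power then efficiency conversion, P = rho*g*Q*H; P_in = P/eta.
Step 1 — hydraulic power (P = rho*g*Q*H):
  P = 1000 * 9.81 * 0.01114 * 9.190 = 1004.31 W
Step 2 — input power: P_in = P/eta = 1004.31 / 0.64 = 1569 W
Therefore the shaft input power required = 1569 W.


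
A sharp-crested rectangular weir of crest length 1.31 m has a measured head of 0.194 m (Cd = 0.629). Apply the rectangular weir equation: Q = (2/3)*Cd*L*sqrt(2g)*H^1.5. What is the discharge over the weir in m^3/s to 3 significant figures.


Q = (2/3)*0.629*1.31*sqrt(2*9.81)*0.194^1.5 = 0.208 m^3/s
Therefore the discharge over the weir = 0.208 m^3/s.


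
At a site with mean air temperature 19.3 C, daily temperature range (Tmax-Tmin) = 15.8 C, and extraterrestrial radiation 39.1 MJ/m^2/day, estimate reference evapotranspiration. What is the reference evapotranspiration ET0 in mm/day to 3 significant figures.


Approach: apply the Hargreaves-Samani method, ET0 = 0.0023*(Tmean+17.8)*sqrt(Tmax-Tmin)*0.408*Ra.
ET0 = 0.0023*(19.3+17.8)*sqrt(15.8)*0.408*39.1 = 5.41 mm/day
Therefore the reference evapotranspiration ET0 = 5.41 mm/day.


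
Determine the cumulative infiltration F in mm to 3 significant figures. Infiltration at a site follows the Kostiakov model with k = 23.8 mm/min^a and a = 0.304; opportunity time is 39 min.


Approach: apply the Kostiakov infiltration equation, F = k*t^a.
F = 23.8 * 39^0.304 = 72.5 mm
Therefore the cumulative infiltration F = 72.5 mm.


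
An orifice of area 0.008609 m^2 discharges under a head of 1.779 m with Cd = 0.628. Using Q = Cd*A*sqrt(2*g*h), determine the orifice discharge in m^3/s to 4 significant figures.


Q = 0.628 * 0.008609 * sqrt(2*9.81*1.779) = 0.03194 m^3/s
Therefore the orifice discharge = 0.03194 m^3/s.


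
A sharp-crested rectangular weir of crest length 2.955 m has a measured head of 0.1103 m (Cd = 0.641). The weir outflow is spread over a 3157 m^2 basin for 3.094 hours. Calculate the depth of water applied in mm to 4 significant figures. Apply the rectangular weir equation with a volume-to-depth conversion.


Approach: apply the rectangular weir equation with a volume-to-depth conversion, Q = (2/3)*Cd*L*sqrt(2g)*H^1.5; d = Q*t/A * 1000.
Step 1 — weir discharge:
  Q = (2/3)*0.641*2.955*sqrt(2*9.81)*0.1103^1.5 = 0.204898 m^3/s
Step 2 — volume: V = 0.204898 * 3.094*3600 = 2282.23 m^3
Step 3 — depth: d = V/A * 1000 = 2282.23/3157 * 1000 = 722.9 mm
Therefore the depth of water applied = 722.9 mm.


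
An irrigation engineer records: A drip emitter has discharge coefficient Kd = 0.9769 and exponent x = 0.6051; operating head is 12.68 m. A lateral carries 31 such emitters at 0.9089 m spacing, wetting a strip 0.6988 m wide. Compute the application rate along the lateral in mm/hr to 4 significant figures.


Approach: apply the emitter equation with a lateral mass balance, q = Kd*h^x; Q = n*q; rate = Q/(n*spacing*width).
Step 1 — single emitter flow (q = Kd*h^x):
  q = 0.9769 * 12.68^0.6051 = 4.54305 L/hr
Step 2 — total lateral flow: Q = 31 * 4.54305 = 140.835 L/hr
Step 3 — wetted area: A = 31 * 0.9089 * 0.6988 = 19.6893 m^2
Step 4 — application rate: Q/A = 140.835/19.6893 = 7.153 mm/hr
Therefore the application rate along the lateral = 7.153 mm/hr.


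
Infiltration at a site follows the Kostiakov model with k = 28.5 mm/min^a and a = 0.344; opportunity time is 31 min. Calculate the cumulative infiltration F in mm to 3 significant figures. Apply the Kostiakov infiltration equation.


Approach: apply the Kostiakov infiltration equation, F = k*t^a.
F = 28.5 * 31^0.344 = 92.9 mm
Therefore the cumulative infiltration F = 92.9 mm.


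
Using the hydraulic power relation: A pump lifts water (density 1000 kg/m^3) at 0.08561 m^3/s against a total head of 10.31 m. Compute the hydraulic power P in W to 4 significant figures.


Approach: apply the hydraulic power relation, P = rho*g*Q*H.
P = 1000 * 9.81 * 0.08561 * 10.31 = 8659 W
Therefore the hydraulic power P = 8659 W.


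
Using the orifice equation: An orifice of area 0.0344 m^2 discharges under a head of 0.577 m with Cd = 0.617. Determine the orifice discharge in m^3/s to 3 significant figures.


Approach: apply the orifice equation, Q = Cd*A*sqrt(2*g*h).
Q = 0.617 * 0.0344 * sqrt(2*9.81*0.577) = 0.0714 m^3/s
Therefore the orifice discharge = 0.0714 m^3/s.


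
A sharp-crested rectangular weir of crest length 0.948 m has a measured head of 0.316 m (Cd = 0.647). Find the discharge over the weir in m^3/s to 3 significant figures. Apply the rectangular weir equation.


Approach: apply the rectangular weir equation, Q = (2/3)*Cd*L*sqrt(2g)*H^1.5.
Q = (2/3)*0.647*0.948*sqrt(2*9.81)*0.316^1.5 = 0.322 m^3/s
Therefore the discharge over the weir = 0.322 m^3/s.


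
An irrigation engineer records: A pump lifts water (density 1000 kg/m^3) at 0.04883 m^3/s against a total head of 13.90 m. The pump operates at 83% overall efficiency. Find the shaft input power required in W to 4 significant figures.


Approach: apply hydraulic power then efficiency conversion, P = rho*g*Q*H; P_in = P/eta.
Step 1 — hydraulic power (P = rho*g*Q*H):
  P = 1000 * 9.81 * 0.04883 * 13.90 = 6658.41 W
Step 2 — input power: P_in = P/eta = 6658.41 / 0.83 = 8022 W
Therefore the shaft input power required = 8022 W.


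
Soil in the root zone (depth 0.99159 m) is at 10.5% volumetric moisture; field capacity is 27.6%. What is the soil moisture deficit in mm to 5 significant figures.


Approach: apply the soil moisture deficit relation, SMD = (FC - theta)/100 * depth * 1000.
SMD = (27.6 - 10.5)/100 * 0.99159 * 1000 = 169.56 mm
Therefore the soil moisture deficit = 169.56 mm.


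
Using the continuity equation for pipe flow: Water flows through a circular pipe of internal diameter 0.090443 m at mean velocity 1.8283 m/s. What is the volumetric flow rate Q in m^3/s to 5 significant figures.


Approach: apply the continuity equation for pipe flow, Q = A * v with A = pi*(D/2)^2.
A = pi*(0.090443/2)^2 = 0.006424507 m^2
Q = 0.006424507 * 1.8283 = 0.011746 m^3/s
Therefore the volumetric flow rate Q = 0.011746 m^3/s.


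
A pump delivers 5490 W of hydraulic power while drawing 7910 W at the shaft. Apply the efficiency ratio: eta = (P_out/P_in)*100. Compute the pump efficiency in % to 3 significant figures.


eta = (5490 / 7910) * 100 = 69.4 %
Therefore the pump efficiency = 69.4 %.


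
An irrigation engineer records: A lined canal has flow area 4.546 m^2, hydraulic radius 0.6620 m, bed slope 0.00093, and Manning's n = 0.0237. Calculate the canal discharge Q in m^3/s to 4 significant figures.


Approach: apply Manning's equation, Q = (1/n)*A*R^(2/3)*S^(1/2).
Q = (1/0.0237) * 4.546 * 0.6620^(2/3) * 0.00093^(1/2) = 4.443 m^3/s
Therefore the canal discharge Q = 4.443 m^3/s.


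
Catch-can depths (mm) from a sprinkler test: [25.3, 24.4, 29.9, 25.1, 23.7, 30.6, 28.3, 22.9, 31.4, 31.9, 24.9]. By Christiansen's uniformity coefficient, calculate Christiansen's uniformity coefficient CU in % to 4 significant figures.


Approach: apply Christiansen's uniformity coefficient, CU = (1 - mean_abs_deviation/mean)*100.
mean = 27.1273 mm
mean |d_i - mean| = 2.99339 mm
CU = (1 - 2.99339/27.1273)*100 = 88.97 %
Therefore Christiansen's uniformity coefficient CU = 88.97 %.


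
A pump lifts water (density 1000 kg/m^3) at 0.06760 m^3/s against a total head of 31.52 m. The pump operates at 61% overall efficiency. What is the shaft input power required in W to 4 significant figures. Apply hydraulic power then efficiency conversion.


Approach: apply hydraulic power then efficiency conversion, P = rho*g*Q*H; P_in = P/eta.
Step 1 — hydraulic power (P = rho*g*Q*H):
  P = 1000 * 9.81 * 0.06760 * 31.52 = 20902.7 W
Step 2 — input power: P_in = P/eta = 20902.7 / 0.61 = 34270 W
Therefore the shaft input power required = 34270 W.


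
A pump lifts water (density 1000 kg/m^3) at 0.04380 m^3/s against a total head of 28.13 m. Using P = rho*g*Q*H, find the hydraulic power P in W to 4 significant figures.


P = 1000 * 9.81 * 0.04380 * 28.13 = 12090 W
Therefore the hydraulic power P = 12090 W.


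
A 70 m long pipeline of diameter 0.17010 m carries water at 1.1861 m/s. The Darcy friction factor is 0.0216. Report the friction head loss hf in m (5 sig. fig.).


Approach: apply the Darcy-Weisbach equation, hf = f*(L/D)*(v^2/(2g)).
hf = 0.0216 * (70/0.17010) * (1.1861^2 / (2*9.81))
hf = 0.63737 m
Therefore the friction head loss hf = 0.63737 m.


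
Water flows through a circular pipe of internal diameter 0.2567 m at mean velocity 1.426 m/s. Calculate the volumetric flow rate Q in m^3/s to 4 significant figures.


Approach: apply the continuity equation for pipe flow, Q = A * v with A = pi*(D/2)^2.
A = pi*(0.2567/2)^2 = 0.0517537 m^2
Q = 0.0517537 * 1.426 = 0.07380 m^3/s
Therefore the volumetric flow rate Q = 0.07380 m^3/s.


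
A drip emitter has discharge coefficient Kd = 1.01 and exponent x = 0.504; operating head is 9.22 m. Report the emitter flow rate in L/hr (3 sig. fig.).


Approach: apply the emitter characteristic equation, q = Kd * h^x.
q = 1.01 * 9.22^0.504 = 3.09 L/hr
Therefore the emitter flow rate = 3.09 L/hr.


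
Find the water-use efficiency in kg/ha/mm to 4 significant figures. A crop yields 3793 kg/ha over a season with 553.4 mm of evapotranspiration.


Approach: apply the water-use efficiency ratio, WUE = yield/ET.
WUE = 3793 / 553.4 = 6.854 kg/ha/mm
Therefore the water-use efficiency = 6.854 kg/ha/mm.


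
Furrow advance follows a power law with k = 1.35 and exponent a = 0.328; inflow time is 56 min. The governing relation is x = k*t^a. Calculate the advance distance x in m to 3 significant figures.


x = 1.35 * 56^0.328 = 5.06 m
Therefore the advance distance x = 5.06 m.


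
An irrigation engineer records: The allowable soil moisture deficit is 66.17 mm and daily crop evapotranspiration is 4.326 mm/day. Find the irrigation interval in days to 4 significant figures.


Approach: apply the irrigation interval relation, interval = SMD / ETc.
interval = 66.17 / 4.326 = 15.30 days
Therefore the irrigation interval = 15.30 days.


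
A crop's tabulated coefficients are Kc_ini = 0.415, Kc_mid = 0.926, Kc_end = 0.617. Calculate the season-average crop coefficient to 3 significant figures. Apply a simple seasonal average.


Approach: apply a simple seasonal average, Kc_avg = (Kc_ini + Kc_mid + Kc_end)/3.
Kc_avg = (0.415 + 0.926 + 0.617)/3 = 0.653
Therefore the season-average crop coefficient = 0.653.


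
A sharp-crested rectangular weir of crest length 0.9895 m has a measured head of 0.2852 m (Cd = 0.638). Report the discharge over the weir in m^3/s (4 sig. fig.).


Approach: apply the rectangular weir equation, Q = (2/3)*Cd*L*sqrt(2g)*H^1.5.
Q = (2/3)*0.638*0.9895*sqrt(2*9.81)*0.2852^1.5 = 0.2839 m^3/s
Therefore the discharge over the weir = 0.2839 m^3/s.


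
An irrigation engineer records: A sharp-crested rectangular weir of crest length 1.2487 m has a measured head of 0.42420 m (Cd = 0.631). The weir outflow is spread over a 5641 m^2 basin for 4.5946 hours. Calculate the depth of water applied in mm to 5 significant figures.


Approach: apply the rectangular weir equation with a volume-to-depth conversion, Q = (2/3)*Cd*L*sqrt(2g)*H^1.5; d = Q*t/A * 1000.
Step 1 — weir discharge:
  Q = (2/3)*0.631*1.2487*sqrt(2*9.81)*0.42420^1.5 = 0.6428382 m^3/s
Step 2 — volume: V = 0.6428382 * 4.5946*3600 = 10632.90 m^3
Step 3 — depth: d = V/A * 1000 = 10632.90/5641 * 1000 = 1884.9 mm
Therefore the depth of water applied = 1884.9 mm.


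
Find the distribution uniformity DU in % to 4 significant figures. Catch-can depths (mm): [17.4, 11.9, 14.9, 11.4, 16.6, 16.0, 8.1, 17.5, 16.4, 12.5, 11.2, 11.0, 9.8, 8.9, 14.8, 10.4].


Approach: apply the low-quarter distribution uniformity, DU = (mean of lowest quarter of readings / overall mean)*100.
sorted lowest 4 of 16: [8.1, 8.9, 9.8, 10.4] -> mean = 9.30000 mm
overall mean = 13.0500 mm
DU = (9.30000/13.0500)*100 = 71.26 %
Therefore the distribution uniformity DU = 71.26 %.


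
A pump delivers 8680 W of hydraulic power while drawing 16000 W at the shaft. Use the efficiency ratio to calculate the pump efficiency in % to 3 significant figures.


Approach: apply the efficiency ratio, eta = (P_out/P_in)*100.
eta = (8680 / 16000) * 100 = 54.2 %
Therefore the pump efficiency = 54.2 %.


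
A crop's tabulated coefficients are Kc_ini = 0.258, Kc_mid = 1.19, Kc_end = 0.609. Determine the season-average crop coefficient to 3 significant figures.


Approach: apply a simple seasonal average, Kc_avg = (Kc_ini + Kc_mid + Kc_end)/3.
Kc_avg = (0.258 + 1.19 + 0.609)/3 = 0.686
Therefore the season-average crop coefficient = 0.686.


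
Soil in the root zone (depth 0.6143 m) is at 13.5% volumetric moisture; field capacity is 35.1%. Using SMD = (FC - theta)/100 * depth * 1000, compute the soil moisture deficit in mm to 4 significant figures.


SMD = (35.1 - 13.5)/100 * 0.6143 * 1000 = 132.7 mm
Therefore the soil moisture deficit = 132.7 mm.


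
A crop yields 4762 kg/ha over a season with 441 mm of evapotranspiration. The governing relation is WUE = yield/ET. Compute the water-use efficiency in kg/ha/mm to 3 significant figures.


WUE = 4762 / 441 = 10.8 kg/ha/mm
Therefore the water-use efficiency = 10.8 kg/ha/mm.


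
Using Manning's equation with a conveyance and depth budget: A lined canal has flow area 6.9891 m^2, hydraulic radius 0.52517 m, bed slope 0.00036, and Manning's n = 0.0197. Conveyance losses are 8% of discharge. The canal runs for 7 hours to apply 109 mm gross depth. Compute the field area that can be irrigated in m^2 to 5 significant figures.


Approach: apply Manning's equation with a conveyance and depth budget, Q = (1/n)*A*R^(2/3)*S^(1/2); Q_field = Q*(1-loss); Area = Q_field*t/(d/1000).
Step 1 — canal discharge (Manning's equation):
  Q = (1/0.0197) * 6.9891 * 0.52517^(2/3) * 0.00036^(1/2) = 4.381669 m^3/s
Step 2 — delivered flow: Q_field = 4.381669*(1 - 8/100) = 4.031135 m^3/s
Step 3 — volume delivered: V = 4.031135 * 7*3600 = 101584.6 m^3
Step 4 — area served: A = V / (depth/1000) = 101584.6 / 0.109 = 931970 m^2
Therefore the field area that can be irrigated = 931970 m^2.


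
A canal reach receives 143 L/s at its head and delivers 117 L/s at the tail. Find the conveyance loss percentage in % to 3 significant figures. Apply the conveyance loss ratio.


Approach: apply the conveyance loss ratio, loss% = ((Q_head - Q_tail)/Q_head)*100.
loss = ((143 - 117)/143)*100 = 18.2 %
Therefore the conveyance loss percentage = 18.2 %.


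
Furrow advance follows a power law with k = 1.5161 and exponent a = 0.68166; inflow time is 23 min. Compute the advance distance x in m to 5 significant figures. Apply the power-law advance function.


Approach: apply the power-law advance function, x = k*t^a.
x = 1.5161 * 23^0.68166 = 12.852 m
Therefore the advance distance x = 12.852 m.


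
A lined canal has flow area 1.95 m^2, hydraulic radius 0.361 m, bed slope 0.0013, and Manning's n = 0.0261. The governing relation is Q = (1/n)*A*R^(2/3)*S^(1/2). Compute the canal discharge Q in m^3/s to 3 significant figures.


Q = (1/0.0261) * 1.95 * 0.361^(2/3) * 0.0013^(1/2) = 1.37 m^3/s
Therefore the canal discharge Q = 1.37 m^3/s.


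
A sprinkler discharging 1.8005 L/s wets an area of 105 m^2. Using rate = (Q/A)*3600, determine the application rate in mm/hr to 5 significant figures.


rate = (1.8005 / 105) * 3600 = 61.731 mm/hr
Therefore the application rate = 61.731 mm/hr.


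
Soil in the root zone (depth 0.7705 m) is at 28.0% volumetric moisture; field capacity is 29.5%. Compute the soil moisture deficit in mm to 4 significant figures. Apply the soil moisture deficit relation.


Approach: apply the soil moisture deficit relation, SMD = (FC - theta)/100 * depth * 1000.
SMD = (29.5 - 28.0)/100 * 0.7705 * 1000 = 11.56 mm
Therefore the soil moisture deficit = 11.56 mm.


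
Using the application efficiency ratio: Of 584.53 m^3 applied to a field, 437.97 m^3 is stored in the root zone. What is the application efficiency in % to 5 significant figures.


Approach: apply the application efficiency ratio, Ea = (stored/applied)*100.
Ea = (437.97/584.53)*100 = 74.927 %
Therefore the application efficiency = 74.927 %.


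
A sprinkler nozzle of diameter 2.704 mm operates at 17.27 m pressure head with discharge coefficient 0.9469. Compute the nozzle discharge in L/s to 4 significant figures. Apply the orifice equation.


Approach: apply the orifice equation, Q = Cd*A*sqrt(2*g*h), A = pi*(d/2)^2.
A = pi*(2.704e-3/2)^2 = 5.74253e-06 m^2
Q = 0.9469 * 5.74253e-06 * sqrt(2*9.81*17.27) * 1000 = 0.1001 L/s
Therefore the nozzle discharge = 0.1001 L/s.


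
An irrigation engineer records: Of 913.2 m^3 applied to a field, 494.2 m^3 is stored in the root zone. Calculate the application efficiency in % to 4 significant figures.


Approach: apply the application efficiency ratio, Ea = (stored/applied)*100.
Ea = (494.2/913.2)*100 = 54.12 %
Therefore the application efficiency = 54.12 %.


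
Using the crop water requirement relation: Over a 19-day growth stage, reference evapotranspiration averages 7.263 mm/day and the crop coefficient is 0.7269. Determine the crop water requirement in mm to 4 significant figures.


Approach: apply the crop water requirement relation, CWR = ET0 * Kc * days.
CWR = 7.263 * 0.7269 * 19 = 100.3 mm
Therefore the crop water requirement = 100.3 mm.


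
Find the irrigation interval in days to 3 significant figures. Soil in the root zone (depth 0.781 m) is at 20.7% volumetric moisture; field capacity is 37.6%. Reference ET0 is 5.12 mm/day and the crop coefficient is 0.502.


Approach: apply soil-water budget scheduling, SMD = (FC-theta)/100*depth*1000; ETc = ET0*Kc; interval = SMD/ETc.
Step 1 — soil moisture deficit:
  SMD = (37.6 - 20.7)/100 * 0.781 * 1000 = 131.99 mm
Step 2 — daily crop ET (ETc = ET0*Kc):
  ETc = 5.12 * 0.502 = 2.5702 mm/day
Step 3 — irrigation interval (SMD/ETc):
  interval = 131.99 / 2.5702 = 51.4 days
Therefore the irrigation interval = 51.4 days.


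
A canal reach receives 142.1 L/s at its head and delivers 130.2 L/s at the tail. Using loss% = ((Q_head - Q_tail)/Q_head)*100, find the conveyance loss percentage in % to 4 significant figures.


loss = ((142.1 - 130.2)/142.1)*100 = 8.374 %
Therefore the conveyance loss percentage = 8.374 %.


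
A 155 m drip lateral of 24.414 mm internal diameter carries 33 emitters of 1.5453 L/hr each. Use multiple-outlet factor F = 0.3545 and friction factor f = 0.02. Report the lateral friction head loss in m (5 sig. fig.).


Approach: apply Darcy-Weisbach with the multiple-outlet F-factor, Q = n*q/(3600*1000) m^3/s; v = Q/A; hf = F*f*(L/D)*(v^2/(2g)).
Q = 33*1.5453/(3600*1000) = 1.416525e-05 m^3/s
A = pi*(24.414e-3/2)^2 = 4.681314e-04 m^2, so v = Q/A = 0.03025913 m/s
hf = 0.3545*0.02*(155/0.024414)*(0.03025913^2/(2*9.81)) = 0.0021006 m
Therefore the lateral friction head loss = 0.0021006 m.


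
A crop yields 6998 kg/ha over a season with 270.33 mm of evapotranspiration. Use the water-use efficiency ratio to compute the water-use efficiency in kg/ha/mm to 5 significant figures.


Approach: apply the water-use efficiency ratio, WUE = yield/ET.
WUE = 6998 / 270.33 = 25.887 kg/ha/mm
Therefore the water-use efficiency = 25.887 kg/ha/mm.


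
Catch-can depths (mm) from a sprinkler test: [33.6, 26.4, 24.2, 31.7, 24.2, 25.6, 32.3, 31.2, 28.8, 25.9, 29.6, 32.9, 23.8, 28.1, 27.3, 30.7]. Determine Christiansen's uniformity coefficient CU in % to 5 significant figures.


Approach: apply Christiansen's uniformity coefficient, CU = (1 - mean_abs_deviation/mean)*100.
mean = 28.51875 mm
mean |d_i - mean| = 2.831250 mm
CU = (1 - 2.831250/28.51875)*100 = 90.072 %
Therefore Christiansen's uniformity coefficient CU = 90.072 %.


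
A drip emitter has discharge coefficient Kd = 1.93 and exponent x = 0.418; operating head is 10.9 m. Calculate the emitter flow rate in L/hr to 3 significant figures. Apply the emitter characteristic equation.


Approach: apply the emitter characteristic equation, q = Kd * h^x.
q = 1.93 * 10.9^0.418 = 5.24 L/hr
Therefore the emitter flow rate = 5.24 L/hr.


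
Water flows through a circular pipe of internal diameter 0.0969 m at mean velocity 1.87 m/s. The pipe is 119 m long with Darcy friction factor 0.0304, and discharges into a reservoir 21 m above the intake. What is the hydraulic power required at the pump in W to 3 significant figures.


Approach: apply continuity + Darcy-Weisbach + hydraulic power, Q = A*v; hf = f*(L/D)*(v^2/(2g)); H = static + hf; P = rho*g*Q*H.
Step 1 — flow rate (continuity, Q = A*v):
  A = pi*(0.0969/2)^2 = 0.0073746 m^2
  Q = 0.0073746 * 1.87 = 0.013790 m^3/s
Step 2 — friction head loss (Darcy-Weisbach):
  hf = 0.0304 * (119/0.0969) * (1.87^2 / (2*9.81))
  hf = 6.6540 m
Step 3 — total head: H = 21 + 6.6540 = 27.654 m
Step 4 — hydraulic power (P = rho*g*Q*H):
  P = 1000 * 9.81 * 0.013790 * 27.654 = 3740 W
Therefore the hydraulic power required at the pump = 3740 W.


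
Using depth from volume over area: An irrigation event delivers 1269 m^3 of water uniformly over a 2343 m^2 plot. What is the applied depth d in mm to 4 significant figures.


Approach: apply depth from volume over area, d = (V/A)*1000.
d = (1269 / 2343) * 1000 = 541.6 mm
Therefore the applied depth d = 541.6 mm.


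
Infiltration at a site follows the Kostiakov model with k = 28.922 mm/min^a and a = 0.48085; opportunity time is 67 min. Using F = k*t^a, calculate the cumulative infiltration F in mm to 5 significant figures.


F = 28.922 * 67^0.48085 = 218.42 mm
Therefore the cumulative infiltration F = 218.42 mm.


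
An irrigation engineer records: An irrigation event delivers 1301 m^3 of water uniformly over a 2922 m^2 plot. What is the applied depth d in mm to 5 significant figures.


Approach: apply depth from volume over area, d = (V/A)*1000.
d = (1301 / 2922) * 1000 = 445.24 mm
Therefore the applied depth d = 445.24 mm.


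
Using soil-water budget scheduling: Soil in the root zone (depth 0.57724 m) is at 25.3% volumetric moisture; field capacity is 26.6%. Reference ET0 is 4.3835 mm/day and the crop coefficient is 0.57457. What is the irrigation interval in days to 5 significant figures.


Approach: apply soil-water budget scheduling, SMD = (FC-theta)/100*depth*1000; ETc = ET0*Kc; interval = SMD/ETc.
Step 1 — soil moisture deficit:
  SMD = (26.6 - 25.3)/100 * 0.57724 * 1000 = 7.504120 mm
Step 2 — daily crop ET (ETc = ET0*Kc):
  ETc = 4.3835 * 0.57457 = 2.518628 mm/day
Step 3 — irrigation interval (SMD/ETc):
  interval = 7.504120 / 2.518628 = 2.9794 days
Therefore the irrigation interval = 2.9794 days.


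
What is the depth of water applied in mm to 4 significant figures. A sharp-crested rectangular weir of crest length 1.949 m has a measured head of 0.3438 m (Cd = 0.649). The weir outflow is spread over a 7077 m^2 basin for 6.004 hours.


Approach: apply the rectangular weir equation with a volume-to-depth conversion, Q = (2/3)*Cd*L*sqrt(2g)*H^1.5; d = Q*t/A * 1000.
Step 1 — weir discharge:
  Q = (2/3)*0.649*1.949*sqrt(2*9.81)*0.3438^1.5 = 0.752963 m^3/s
Step 2 — volume: V = 0.752963 * 6.004*3600 = 16274.8 m^3
Step 3 — depth: d = V/A * 1000 = 16274.8/7077 * 1000 = 2300 mm
Therefore the depth of water applied = 2300 mm.


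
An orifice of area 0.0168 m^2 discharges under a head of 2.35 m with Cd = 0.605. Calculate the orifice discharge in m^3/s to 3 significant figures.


Approach: apply the orifice equation, Q = Cd*A*sqrt(2*g*h).
Q = 0.605 * 0.0168 * sqrt(2*9.81*2.35) = 0.0690 m^3/s
Therefore the orifice discharge = 0.0690 m^3/s.


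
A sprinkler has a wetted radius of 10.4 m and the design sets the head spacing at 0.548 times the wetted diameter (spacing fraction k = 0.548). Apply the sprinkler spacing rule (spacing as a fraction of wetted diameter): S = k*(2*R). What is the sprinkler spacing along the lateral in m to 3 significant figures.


S = 0.548 * (2 * 10.4) = 11.4 m
Therefore the sprinkler spacing along the lateral = 11.4 m.


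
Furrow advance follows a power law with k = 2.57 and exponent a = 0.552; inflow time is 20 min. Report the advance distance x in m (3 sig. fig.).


Approach: apply the power-law advance function, x = k*t^a.
x = 2.57 * 20^0.552 = 13.4 m
Therefore the advance distance x = 13.4 m.


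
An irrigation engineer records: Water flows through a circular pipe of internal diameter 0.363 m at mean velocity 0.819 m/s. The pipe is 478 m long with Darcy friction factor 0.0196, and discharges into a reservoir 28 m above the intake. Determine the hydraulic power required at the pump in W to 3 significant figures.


Approach: apply continuity + Darcy-Weisbach + hydraulic power, Q = A*v; hf = f*(L/D)*(v^2/(2g)); H = static + hf; P = rho*g*Q*H.
Step 1 — flow rate (continuity, Q = A*v):
  A = pi*(0.363/2)^2 = 0.10349 m^2
  Q = 0.10349 * 0.819 = 0.084759 m^3/s
Step 2 — friction head loss (Darcy-Weisbach):
  hf = 0.0196 * (478/0.363) * (0.819^2 / (2*9.81))
  hf = 0.88236 m
Step 3 — total head: H = 28 + 0.88236 = 28.882 m
Step 4 — hydraulic power (P = rho*g*Q*H):
  P = 1000 * 9.81 * 0.084759 * 28.882 = 24000 W
Therefore the hydraulic power required at the pump = 24000 W.


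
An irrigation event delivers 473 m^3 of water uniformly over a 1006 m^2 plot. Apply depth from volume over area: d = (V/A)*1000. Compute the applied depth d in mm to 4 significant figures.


d = (473 / 1006) * 1000 = 470.2 mm
Therefore the applied depth d = 470.2 mm.


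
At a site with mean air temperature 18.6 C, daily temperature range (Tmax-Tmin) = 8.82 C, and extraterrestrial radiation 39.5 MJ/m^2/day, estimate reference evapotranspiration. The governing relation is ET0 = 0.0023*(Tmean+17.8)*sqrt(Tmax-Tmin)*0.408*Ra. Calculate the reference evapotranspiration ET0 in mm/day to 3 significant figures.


ET0 = 0.0023*(18.6+17.8)*sqrt(8.82)*0.408*39.5 = 4.01 mm/day
Therefore the reference evapotranspiration ET0 = 4.01 mm/day.


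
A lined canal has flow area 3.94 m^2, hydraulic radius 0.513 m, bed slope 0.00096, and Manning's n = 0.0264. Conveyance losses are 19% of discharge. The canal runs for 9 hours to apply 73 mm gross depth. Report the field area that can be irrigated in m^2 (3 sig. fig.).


Approach: apply Manning's equation with a conveyance and depth budget, Q = (1/n)*A*R^(2/3)*S^(1/2); Q_field = Q*(1-loss); Area = Q_field*t/(d/1000).
Step 1 — canal discharge (Manning's equation):
  Q = (1/0.0264) * 3.94 * 0.513^(2/3) * 0.00096^(1/2) = 2.9633 m^3/s
Step 2 — delivered flow: Q_field = 2.9633*(1 - 19/100) = 2.4003 m^3/s
Step 3 — volume delivered: V = 2.4003 * 9*3600 = 77768 m^3
Step 4 — area served: A = V / (depth/1000) = 77768 / 0.073 = 1070000 m^2
Therefore the field area that can be irrigated = 1070000 m^2.


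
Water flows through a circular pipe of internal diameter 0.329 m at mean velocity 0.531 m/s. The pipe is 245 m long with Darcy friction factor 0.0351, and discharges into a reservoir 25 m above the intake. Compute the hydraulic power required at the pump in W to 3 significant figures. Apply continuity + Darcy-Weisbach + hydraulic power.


Approach: apply continuity + Darcy-Weisbach + hydraulic power, Q = A*v; hf = f*(L/D)*(v^2/(2g)); H = static + hf; P = rho*g*Q*H.
Step 1 — flow rate (continuity, Q = A*v):
  A = pi*(0.329/2)^2 = 0.085012 m^2
  Q = 0.085012 * 0.531 = 0.045142 m^3/s
Step 2 — friction head loss (Darcy-Weisbach):
  hf = 0.0351 * (245/0.329) * (0.531^2 / (2*9.81))
  hf = 0.37564 m
Step 3 — total head: H = 25 + 0.37564 = 25.376 m
Step 4 — hydraulic power (P = rho*g*Q*H):
  P = 1000 * 9.81 * 0.045142 * 25.376 = 11200 W
Therefore the hydraulic power required at the pump = 11200 W.


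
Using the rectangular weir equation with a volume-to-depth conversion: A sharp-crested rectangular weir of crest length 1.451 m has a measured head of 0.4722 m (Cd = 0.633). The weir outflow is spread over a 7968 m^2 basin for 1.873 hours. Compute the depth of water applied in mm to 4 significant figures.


Approach: apply the rectangular weir equation with a volume-to-depth conversion, Q = (2/3)*Cd*L*sqrt(2g)*H^1.5; d = Q*t/A * 1000.
Step 1 — weir discharge:
  Q = (2/3)*0.633*1.451*sqrt(2*9.81)*0.4722^1.5 = 0.880072 m^3/s
Step 2 — volume: V = 0.880072 * 1.873*3600 = 5934.15 m^3
Step 3 — depth: d = V/A * 1000 = 5934.15/7968 * 1000 = 744.7 mm
Therefore the depth of water applied = 744.7 mm.


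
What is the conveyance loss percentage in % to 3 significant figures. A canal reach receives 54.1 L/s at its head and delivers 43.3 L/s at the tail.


Approach: apply the conveyance loss ratio, loss% = ((Q_head - Q_tail)/Q_head)*100.
loss = ((54.1 - 43.3)/54.1)*100 = 20.0 %
Therefore the conveyance loss percentage = 20.0 %.


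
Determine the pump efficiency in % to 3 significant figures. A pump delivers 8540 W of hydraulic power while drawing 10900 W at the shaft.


Approach: apply the efficiency ratio, eta = (P_out/P_in)*100.
eta = (8540 / 10900) * 100 = 78.3 %
Therefore the pump efficiency = 78.3 %.


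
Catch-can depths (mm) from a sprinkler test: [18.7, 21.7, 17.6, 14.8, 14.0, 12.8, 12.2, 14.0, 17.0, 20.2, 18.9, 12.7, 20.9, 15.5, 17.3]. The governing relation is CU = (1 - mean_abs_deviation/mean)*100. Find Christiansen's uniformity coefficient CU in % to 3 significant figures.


mean = 16.553 mm
mean |d_i - mean| = 2.6498 mm
CU = (1 - 2.6498/16.553)*100 = 84.0 %
Therefore Christiansen's uniformity coefficient CU = 84.0 %.


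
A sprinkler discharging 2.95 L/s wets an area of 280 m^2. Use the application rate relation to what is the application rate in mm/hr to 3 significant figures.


Approach: apply the application rate relation, rate = (Q/A)*3600.
rate = (2.95 / 280) * 3600 = 37.9 mm/hr
Therefore the application rate = 37.9 mm/hr.


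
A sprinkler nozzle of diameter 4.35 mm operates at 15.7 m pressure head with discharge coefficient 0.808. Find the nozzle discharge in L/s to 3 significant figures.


Approach: apply the orifice equation, Q = Cd*A*sqrt(2*g*h), A = pi*(d/2)^2.
A = pi*(4.35e-3/2)^2 = 1.4862e-05 m^2
Q = 0.808 * 1.4862e-05 * sqrt(2*9.81*15.7) * 1000 = 0.211 L/s
Therefore the nozzle discharge = 0.211 L/s.


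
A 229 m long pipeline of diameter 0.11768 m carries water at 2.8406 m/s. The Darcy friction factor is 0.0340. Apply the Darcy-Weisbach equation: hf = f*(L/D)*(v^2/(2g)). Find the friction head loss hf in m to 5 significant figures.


hf = 0.0340 * (229/0.11768) * (2.8406^2 / (2*9.81))
hf = 27.210 m
Therefore the friction head loss hf = 27.210 m.


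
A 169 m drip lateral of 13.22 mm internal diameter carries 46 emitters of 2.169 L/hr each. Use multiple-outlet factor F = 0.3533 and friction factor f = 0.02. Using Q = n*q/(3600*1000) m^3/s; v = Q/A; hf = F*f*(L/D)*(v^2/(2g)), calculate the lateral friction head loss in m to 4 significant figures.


Q = 46*2.169/(3600*1000) = 2.77150e-05 m^3/s
A = pi*(13.22e-3/2)^2 = 1.37263e-04 m^2, so v = Q/A = 0.201912 m/s
hf = 0.3533*0.02*(169/0.01322)*(0.201912^2/(2*9.81)) = 0.1877 m
Therefore the lateral friction head loss = 0.1877 m.


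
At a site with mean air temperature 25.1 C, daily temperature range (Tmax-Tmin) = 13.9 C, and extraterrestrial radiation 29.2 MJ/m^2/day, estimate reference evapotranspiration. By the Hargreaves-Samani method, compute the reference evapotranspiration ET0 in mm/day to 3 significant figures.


Approach: apply the Hargreaves-Samani method, ET0 = 0.0023*(Tmean+17.8)*sqrt(Tmax-Tmin)*0.408*Ra.
ET0 = 0.0023*(25.1+17.8)*sqrt(13.9)*0.408*29.2 = 4.38 mm/day
Therefore the reference evapotranspiration ET0 = 4.38 mm/day.


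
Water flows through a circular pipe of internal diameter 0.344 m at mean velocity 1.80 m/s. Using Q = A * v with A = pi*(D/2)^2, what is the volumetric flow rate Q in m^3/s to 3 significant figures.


A = pi*(0.344/2)^2 = 0.092941 m^2
Q = 0.092941 * 1.80 = 0.167 m^3/s
Therefore the volumetric flow rate Q = 0.167 m^3/s.


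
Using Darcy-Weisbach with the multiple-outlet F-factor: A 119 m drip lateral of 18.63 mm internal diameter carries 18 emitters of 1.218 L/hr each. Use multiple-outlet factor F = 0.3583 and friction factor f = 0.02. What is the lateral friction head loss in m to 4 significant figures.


Approach: apply Darcy-Weisbach with the multiple-outlet F-factor, Q = n*q/(3600*1000) m^3/s; v = Q/A; hf = F*f*(L/D)*(v^2/(2g)).
Q = 18*1.218/(3600*1000) = 6.09000e-06 m^3/s
A = pi*(18.63e-3/2)^2 = 2.72594e-04 m^2, so v = Q/A = 0.0223410 m/s
hf = 0.3583*0.02*(119/0.01863)*(0.0223410^2/(2*9.81)) = 0.001164 m
Therefore the lateral friction head loss = 0.001164 m.


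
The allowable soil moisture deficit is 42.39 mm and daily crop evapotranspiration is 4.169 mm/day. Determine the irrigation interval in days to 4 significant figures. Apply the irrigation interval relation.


Approach: apply the irrigation interval relation, interval = SMD / ETc.
interval = 42.39 / 4.169 = 10.17 days
Therefore the irrigation interval = 10.17 days.


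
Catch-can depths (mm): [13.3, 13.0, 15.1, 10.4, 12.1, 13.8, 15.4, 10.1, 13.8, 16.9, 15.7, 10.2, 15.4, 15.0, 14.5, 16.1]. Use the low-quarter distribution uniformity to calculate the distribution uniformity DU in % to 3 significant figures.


Approach: apply the low-quarter distribution uniformity, DU = (mean of lowest quarter of readings / overall mean)*100.
sorted lowest 4 of 16: [10.1, 10.2, 10.4, 12.1] -> mean = 10.700 mm
overall mean = 13.800 mm
DU = (10.700/13.800)*100 = 77.5 %
Therefore the distribution uniformity DU = 77.5 %.


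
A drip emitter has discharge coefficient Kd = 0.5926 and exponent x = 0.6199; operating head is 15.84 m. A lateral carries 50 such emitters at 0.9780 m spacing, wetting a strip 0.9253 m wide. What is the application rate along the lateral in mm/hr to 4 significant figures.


Approach: apply the emitter equation with a lateral mass balance, q = Kd*h^x; Q = n*q; rate = Q/(n*spacing*width).
Step 1 — single emitter flow (q = Kd*h^x):
  q = 0.5926 * 15.84^0.6199 = 3.28466 L/hr
Step 2 — total lateral flow: Q = 50 * 3.28466 = 164.233 L/hr
Step 3 — wetted area: A = 50 * 0.9780 * 0.9253 = 45.2472 m^2
Step 4 — application rate: Q/A = 164.233/45.2472 = 3.630 mm/hr
Therefore the application rate along the lateral = 3.630 mm/hr.


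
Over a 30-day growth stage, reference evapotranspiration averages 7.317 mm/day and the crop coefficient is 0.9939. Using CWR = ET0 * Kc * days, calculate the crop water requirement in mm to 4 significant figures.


CWR = 7.317 * 0.9939 * 30 = 218.2 mm
Therefore the crop water requirement = 218.2 mm.


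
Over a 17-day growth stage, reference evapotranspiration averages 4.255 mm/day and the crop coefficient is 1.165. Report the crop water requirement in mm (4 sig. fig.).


Approach: apply the crop water requirement relation, CWR = ET0 * Kc * days.
CWR = 4.255 * 1.165 * 17 = 84.27 mm
Therefore the crop water requirement = 84.27 mm.


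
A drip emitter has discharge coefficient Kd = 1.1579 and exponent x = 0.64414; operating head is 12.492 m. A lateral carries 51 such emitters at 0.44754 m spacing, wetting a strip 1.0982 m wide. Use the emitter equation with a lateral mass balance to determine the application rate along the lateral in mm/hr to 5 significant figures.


Approach: apply the emitter equation with a lateral mass balance, q = Kd*h^x; Q = n*q; rate = Q/(n*spacing*width).
Step 1 — single emitter flow (q = Kd*h^x):
  q = 1.1579 * 12.492^0.64414 = 5.889190 L/hr
Step 2 — total lateral flow: Q = 51 * 5.889190 = 300.3487 L/hr
Step 3 — wetted area: A = 51 * 0.44754 * 1.0982 = 25.06591 m^2
Step 4 — application rate: Q/A = 300.3487/25.06591 = 11.982 mm/hr
Therefore the application rate along the lateral = 11.982 mm/hr.


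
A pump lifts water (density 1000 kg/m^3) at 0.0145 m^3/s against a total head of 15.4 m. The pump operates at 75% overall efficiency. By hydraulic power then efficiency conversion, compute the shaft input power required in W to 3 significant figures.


Approach: apply hydraulic power then efficiency conversion, P = rho*g*Q*H; P_in = P/eta.
Step 1 — hydraulic power (P = rho*g*Q*H):
  P = 1000 * 9.81 * 0.0145 * 15.4 = 2190.6 W
Step 2 — input power: P_in = P/eta = 2190.6 / 0.75 = 2920 W
Therefore the shaft input power required = 2920 W.


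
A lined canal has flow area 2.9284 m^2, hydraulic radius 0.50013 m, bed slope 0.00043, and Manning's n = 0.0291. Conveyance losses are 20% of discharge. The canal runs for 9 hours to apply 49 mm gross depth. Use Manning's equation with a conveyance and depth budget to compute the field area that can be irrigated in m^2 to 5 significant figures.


Approach: apply Manning's equation with a conveyance and depth budget, Q = (1/n)*A*R^(2/3)*S^(1/2); Q_field = Q*(1-loss); Area = Q_field*t/(d/1000).
Step 1 — canal discharge (Manning's equation):
  Q = (1/0.0291) * 2.9284 * 0.50013^(2/3) * 0.00043^(1/2) = 1.314802 m^3/s
Step 2 — delivered flow: Q_field = 1.314802*(1 - 20/100) = 1.051841 m^3/s
Step 3 — volume delivered: V = 1.051841 * 9*3600 = 34079.66 m^3
Step 4 — area served: A = V / (depth/1000) = 34079.66 / 0.049 = 695500 m^2
Therefore the field area that can be irrigated = 695500 m^2.


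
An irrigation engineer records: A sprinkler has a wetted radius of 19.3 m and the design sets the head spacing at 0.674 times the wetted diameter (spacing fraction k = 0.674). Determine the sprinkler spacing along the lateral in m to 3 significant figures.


Approach: apply the sprinkler spacing rule (spacing as a fraction of wetted diameter), S = k*(2*R).
S = 0.674 * (2 * 19.3) = 26.0 m
Therefore the sprinkler spacing along the lateral = 26.0 m.


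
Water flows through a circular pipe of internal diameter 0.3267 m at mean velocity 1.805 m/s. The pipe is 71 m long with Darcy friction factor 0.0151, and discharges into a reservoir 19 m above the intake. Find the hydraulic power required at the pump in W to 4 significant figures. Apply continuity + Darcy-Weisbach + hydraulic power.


Approach: apply continuity + Darcy-Weisbach + hydraulic power, Q = A*v; hf = f*(L/D)*(v^2/(2g)); H = static + hf; P = rho*g*Q*H.
Step 1 — flow rate (continuity, Q = A*v):
  A = pi*(0.3267/2)^2 = 0.0838278 m^2
  Q = 0.0838278 * 1.805 = 0.151309 m^3/s
Step 2 — friction head loss (Darcy-Weisbach):
  hf = 0.0151 * (71/0.3267) * (1.805^2 / (2*9.81))
  hf = 0.544931 m
Step 3 — total head: H = 19 + 0.544931 = 19.5449 m
Step 4 — hydraulic power (P = rho*g*Q*H):
  P = 1000 * 9.81 * 0.151309 * 19.5449 = 29010 W
Therefore the hydraulic power required at the pump = 29010 W.
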